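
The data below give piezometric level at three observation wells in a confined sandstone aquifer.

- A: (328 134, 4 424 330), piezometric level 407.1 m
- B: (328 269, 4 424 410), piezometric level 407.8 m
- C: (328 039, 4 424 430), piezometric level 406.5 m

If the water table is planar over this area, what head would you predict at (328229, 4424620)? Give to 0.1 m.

With h = a·x + b·y + c and A as origin, the differences give:
  135·a + 80·b = +0.7
  (-95)·a + 100·b = -0.6
Eliminate b (×100 and ×80, subtract): 21100·a = 118.00 → a = ∂h/∂x = +0.005592
Back-substitute: b = ∂h/∂y = -0.0006872.
h(328229, 4424620) = 407.1 + (+0.005592)·(95) + (-0.0006872)·(290) = 407.1 +0.531 -0.199 = 407.432 m.

407.4 m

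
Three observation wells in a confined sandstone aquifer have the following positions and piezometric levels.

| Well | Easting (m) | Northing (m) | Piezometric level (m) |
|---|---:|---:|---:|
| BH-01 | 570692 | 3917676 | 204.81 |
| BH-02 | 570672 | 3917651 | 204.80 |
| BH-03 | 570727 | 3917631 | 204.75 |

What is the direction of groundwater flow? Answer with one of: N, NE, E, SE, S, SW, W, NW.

SE

With h = a·x + b·y + c and BH-01 as origin, the differences give:
  (-20)·a + (-25)·b = -0.01
  35·a + (-45)·b = -0.06
Eliminate b (×(-45) and ×(-25), subtract): 1775·a = -1.050 → a = ∂h/∂x = -0.0005915
Back-substitute: b = ∂h/∂y = +0.0008732.
Flow = −∇h = (+0.0005915 east, -0.0008732 north), which points southeast.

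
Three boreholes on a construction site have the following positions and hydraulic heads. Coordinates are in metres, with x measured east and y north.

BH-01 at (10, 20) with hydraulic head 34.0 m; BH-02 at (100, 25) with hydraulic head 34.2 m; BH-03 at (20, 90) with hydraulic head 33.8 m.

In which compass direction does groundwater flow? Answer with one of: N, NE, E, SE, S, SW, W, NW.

NW

Taking BH-01 as reference: BH-02−BH-01 = (90, 5, +0.2); BH-03−BH-01 = (10, 70, -0.2).
Determinant of the coordinate differences = 90·70 − 10·5 = 6250.
∂h/∂x = [(+0.2)·70 − (-0.2)·5] / 6250 = +0.002400
∂h/∂y = [90·(-0.2) − 10·(+0.2)] / 6250 = -0.003200
Flow = −∇h = (-0.002400 east, +0.003200 north), which points northwest.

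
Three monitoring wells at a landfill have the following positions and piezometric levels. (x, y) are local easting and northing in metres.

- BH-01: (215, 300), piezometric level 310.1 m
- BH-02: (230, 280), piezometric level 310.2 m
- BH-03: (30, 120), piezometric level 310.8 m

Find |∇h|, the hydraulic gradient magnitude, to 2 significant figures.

0.0046

Taking BH-01 as reference: BH-02−BH-01 = (15, -20, +0.1); BH-03−BH-01 = (-185, -180, +0.7).
Determinant of the coordinate differences = 15·(-180) − (-185)·(-20) = -6400.
∂h/∂x = [(+0.1)·(-180) − (+0.7)·(-20)] / -6400 = +0.0006250
∂h/∂y = [15·(+0.7) − (-185)·(+0.1)] / -6400 = -0.004531
|∇h| = √(0.0006250² + -0.004531²) = 0.004574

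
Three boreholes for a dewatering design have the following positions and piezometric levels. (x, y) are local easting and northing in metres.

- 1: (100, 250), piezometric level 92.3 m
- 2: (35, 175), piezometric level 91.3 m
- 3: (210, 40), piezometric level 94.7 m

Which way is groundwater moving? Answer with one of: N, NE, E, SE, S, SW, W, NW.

Three-point gradient (reference 1): Δ to 2 = (-65, -75, -1.0), Δ to 3 = (110, -210, +2.4).
∂h/∂x = +0.01781, ∂h/∂y = -0.002100 (det = 21900).
Flow = −∇h = (-0.01781 east, +0.002100 north), which points west.

W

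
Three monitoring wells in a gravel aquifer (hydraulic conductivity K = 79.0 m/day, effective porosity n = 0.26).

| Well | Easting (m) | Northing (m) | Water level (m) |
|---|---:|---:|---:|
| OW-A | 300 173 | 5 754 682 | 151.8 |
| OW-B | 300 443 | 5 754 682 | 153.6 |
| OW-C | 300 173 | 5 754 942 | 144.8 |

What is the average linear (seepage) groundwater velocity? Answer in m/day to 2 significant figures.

8.4 m/day

∂h/∂x = (153.6 − 151.8) / (300443 − 300173) = +0.006667
∂h/∂y = (144.8 − 151.8) / (5754942 − 5754682) = -0.02692
|∇h| = √(0.006667² + -0.02692²) = 0.02773
Seepage velocity v = K·i/n = 79.0 × 0.02773 / 0.26 = 8.426 m/day.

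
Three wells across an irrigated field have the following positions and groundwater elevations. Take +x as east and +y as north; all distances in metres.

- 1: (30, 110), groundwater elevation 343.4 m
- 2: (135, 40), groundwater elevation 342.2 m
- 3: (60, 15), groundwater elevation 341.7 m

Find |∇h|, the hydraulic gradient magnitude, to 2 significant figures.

0.018

With h = a·x + b·y + c and 1 as origin, the differences give:
  105·a + (-70)·b = -1.2
  30·a + (-95)·b = -1.7
Eliminate b (×(-95) and ×(-70), subtract): -7875·a = -5.00 → a = ∂h/∂x = +0.0006349
Back-substitute: b = ∂h/∂y = +0.01810.
|∇h| = √(0.0006349² + 0.01810²) = 0.01811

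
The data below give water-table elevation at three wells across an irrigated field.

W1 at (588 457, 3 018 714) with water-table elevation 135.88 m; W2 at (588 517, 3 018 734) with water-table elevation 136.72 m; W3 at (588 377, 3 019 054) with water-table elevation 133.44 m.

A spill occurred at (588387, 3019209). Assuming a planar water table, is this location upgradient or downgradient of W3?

Differences from W1: to W2 (Δx, Δy, Δh) = (60, 20, +0.84); to W3 = (-80, 340, -2.44).
Solve a·Δx + b·Δy = Δh: det = 60·340 − (-80)·20 = 22000.
∂h/∂x = [(+0.84)·340 − (-2.44)·20] / 22000 = +0.01520
∂h/∂y = [60·(-2.44) − (-80)·(+0.84)] / 22000 = -0.003600
Head at (588387, 3019209) = 135.88 + (+0.01520)·(-70) + (-0.003600)·(495) = 133.03 m.
That is lower than the 133.44 m at W3, so the point is downgradient.

downgradient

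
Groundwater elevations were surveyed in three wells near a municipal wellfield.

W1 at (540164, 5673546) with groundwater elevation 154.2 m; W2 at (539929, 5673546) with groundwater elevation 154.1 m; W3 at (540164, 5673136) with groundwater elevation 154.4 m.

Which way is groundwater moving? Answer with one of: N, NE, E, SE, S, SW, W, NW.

∂h/∂x = (154.1 − 154.2) / (539929 − 540164) = +0.0004255
∂h/∂y = (154.4 − 154.2) / (5673136 − 5673546) = -0.0004878
Flow = −∇h = (-0.0004255 east, +0.0004878 north), which points northwest.

NW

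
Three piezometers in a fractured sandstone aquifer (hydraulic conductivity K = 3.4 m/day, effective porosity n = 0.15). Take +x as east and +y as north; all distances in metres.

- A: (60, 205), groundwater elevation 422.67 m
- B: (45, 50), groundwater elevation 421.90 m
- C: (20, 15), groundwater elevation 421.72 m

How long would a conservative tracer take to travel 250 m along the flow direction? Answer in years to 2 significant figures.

Taking A as reference: B−A = (-15, -155, -0.77); C−A = (-40, -190, -0.95).
Determinant of the coordinate differences = (-15)·(-190) − (-40)·(-155) = -3350.
∂h/∂x = [(-0.77)·(-190) − (-0.95)·(-155)] / -3350 = +0.0002836
∂h/∂y = [(-15)·(-0.95) − (-40)·(-0.77)] / -3350 = +0.004940
|∇h| = √(0.0002836² + 0.004940²) = 0.004948
Seepage velocity v = K·i/n = 3.4 × 0.004948 / 0.15 = 0.1122 m/day.
t = 250 / 0.1122 = 2228 days = 6.1 years.

6.1 years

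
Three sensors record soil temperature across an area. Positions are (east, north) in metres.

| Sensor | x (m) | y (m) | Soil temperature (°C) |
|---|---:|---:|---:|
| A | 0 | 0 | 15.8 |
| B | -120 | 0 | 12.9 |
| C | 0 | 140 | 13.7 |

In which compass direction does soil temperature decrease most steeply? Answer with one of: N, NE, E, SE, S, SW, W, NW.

NW

∂T/∂x = (12.9 − 15.8) / (-120 − 0) = +0.02417
∂T/∂y = (13.7 − 15.8) / (140 − 0) = -0.01500
Steepest decrease is along −∇f = (-0.02417 E, +0.01500 N) → northwest.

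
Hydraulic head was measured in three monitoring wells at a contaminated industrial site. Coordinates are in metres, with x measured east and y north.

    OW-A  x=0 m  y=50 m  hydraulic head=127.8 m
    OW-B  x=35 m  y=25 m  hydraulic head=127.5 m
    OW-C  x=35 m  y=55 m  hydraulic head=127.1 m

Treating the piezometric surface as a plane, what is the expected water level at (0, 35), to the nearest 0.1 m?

With h = a·x + b·y + c and OW-A as origin, the differences give:
  35·a + (-25)·b = -0.3
  35·a + 5·b = -0.7
Eliminate b (×5 and ×(-25), subtract): 1050·a = -19.00 → a = ∂h/∂x = -0.01810
Back-substitute: b = ∂h/∂y = -0.01333.
h(0, 35) = 127.8 + (-0.01810)·(0) + (-0.01333)·(-15) = 127.8 -0.000 +0.200 = 128.000 m.

128.0 m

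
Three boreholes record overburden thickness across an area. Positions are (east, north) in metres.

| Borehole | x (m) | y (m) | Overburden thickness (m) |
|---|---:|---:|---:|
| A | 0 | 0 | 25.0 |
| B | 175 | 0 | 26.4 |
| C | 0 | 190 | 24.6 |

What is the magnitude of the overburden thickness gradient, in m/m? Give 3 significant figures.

0.00827 m/m

∂d/∂x = (26.4 − 25.0) / (175 − 0) = +0.008000
∂d/∂y = (24.6 − 25.0) / (190 − 0) = -0.002105
|∇f| = √(0.008000² + -0.002105²) = 0.008272 m/m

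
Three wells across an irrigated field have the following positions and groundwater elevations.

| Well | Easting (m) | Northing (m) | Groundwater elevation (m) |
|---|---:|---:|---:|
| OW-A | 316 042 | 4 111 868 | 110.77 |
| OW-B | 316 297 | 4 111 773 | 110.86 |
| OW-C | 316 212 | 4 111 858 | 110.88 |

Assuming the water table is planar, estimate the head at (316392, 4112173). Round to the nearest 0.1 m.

111.3 m

Differences from OW-A: to OW-B (Δx, Δy, Δh) = (255, -95, +0.09); to OW-C = (170, -10, +0.11).
Determinant of the coordinate differences = 255·(-10) − 170·(-95) = 13600.
∂h/∂x = [(+0.09)·(-10) − (+0.11)·(-95)] / 13600 = +0.0007022
∂h/∂y = [255·(+0.11) − 170·(+0.09)] / 13600 = +0.0009375
h(316392, 4112173) = 110.77 + (+0.0007022)·(350) + (+0.0009375)·(305) = 110.77 +0.246 +0.286 = 111.302 m.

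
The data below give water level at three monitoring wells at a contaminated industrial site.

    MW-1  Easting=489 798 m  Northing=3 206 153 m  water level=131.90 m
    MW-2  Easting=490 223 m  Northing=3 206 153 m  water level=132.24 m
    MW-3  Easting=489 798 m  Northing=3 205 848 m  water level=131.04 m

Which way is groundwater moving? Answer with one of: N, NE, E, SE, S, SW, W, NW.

S

∂h/∂x = (132.24 − 131.90) / (490223 − 489798) = +0.0008000
∂h/∂y = (131.04 − 131.90) / (3205848 − 3206153) = +0.002820
Flow = −∇h = (-0.0008000 east, -0.002820 north), which points south.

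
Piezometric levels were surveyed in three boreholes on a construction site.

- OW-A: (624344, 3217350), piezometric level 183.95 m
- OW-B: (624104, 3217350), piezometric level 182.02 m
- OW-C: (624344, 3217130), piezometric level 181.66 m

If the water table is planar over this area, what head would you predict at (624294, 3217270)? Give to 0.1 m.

∂h/∂x = (182.02 − 183.95) / (624104 − 624344) = +0.008042
∂h/∂y = (181.66 − 183.95) / (3217130 − 3217350) = +0.01041
h(624294, 3217270) = 183.95 + (+0.008042)·(-50) + (+0.01041)·(-80) = 183.95 -0.402 -0.833 = 182.715 m.

182.7 m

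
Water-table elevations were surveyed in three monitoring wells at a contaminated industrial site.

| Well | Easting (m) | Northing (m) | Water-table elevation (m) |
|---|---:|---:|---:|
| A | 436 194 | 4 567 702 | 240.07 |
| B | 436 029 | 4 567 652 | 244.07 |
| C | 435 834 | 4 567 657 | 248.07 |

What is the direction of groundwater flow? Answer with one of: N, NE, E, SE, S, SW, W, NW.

Three-point gradient (reference A): Δ to B = (-165, -50, +4.00), Δ to C = (-360, -45, +8.00).
∂h/∂x = -0.02080, ∂h/∂y = -0.01135 (det = -10575).
Flow = −∇h = (+0.02080 east, +0.01135 north), which points northeast.

NE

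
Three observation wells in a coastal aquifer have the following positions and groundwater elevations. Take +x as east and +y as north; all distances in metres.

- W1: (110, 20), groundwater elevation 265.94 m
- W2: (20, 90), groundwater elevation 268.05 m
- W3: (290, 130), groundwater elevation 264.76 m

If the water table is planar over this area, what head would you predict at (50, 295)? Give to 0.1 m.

Taking W1 as reference: W2−W1 = (-90, 70, +2.11); W3−W1 = (180, 110, -1.18).
Solve a·Δx + b·Δy = Δh: det = (-90)·110 − 180·70 = -22500.
∂h/∂x = [(+2.11)·110 − (-1.18)·70] / -22500 = -0.01399
∂h/∂y = [(-90)·(-1.18) − 180·(+2.11)] / -22500 = +0.01216
h(50, 295) = 265.94 + (-0.01399)·(-60) + (+0.01216)·(275) = 265.94 +0.839 +3.344 = 270.123 m.

270.1 m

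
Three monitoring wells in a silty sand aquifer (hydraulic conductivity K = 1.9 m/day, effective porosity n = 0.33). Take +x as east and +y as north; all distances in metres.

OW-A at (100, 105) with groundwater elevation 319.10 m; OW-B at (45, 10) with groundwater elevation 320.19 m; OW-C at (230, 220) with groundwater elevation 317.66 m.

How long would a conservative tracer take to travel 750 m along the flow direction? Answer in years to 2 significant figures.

34 years

With h = a·x + b·y + c and OW-A as origin, the differences give:
  (-55)·a + (-95)·b = +1.09
  130·a + 115·b = -1.44
Eliminate b (×115 and ×(-95), subtract): 6025·a = -11.450 → a = ∂h/∂x = -0.001900
Back-substitute: b = ∂h/∂y = -0.01037.
|∇h| = √(-0.001900² + -0.01037²) = 0.01054
Seepage velocity v = K·i/n = 1.9 × 0.01054 / 0.33 = 0.06068 m/day.
t = 750 / 0.06068 = 1.236e+04 days = 33.8 years.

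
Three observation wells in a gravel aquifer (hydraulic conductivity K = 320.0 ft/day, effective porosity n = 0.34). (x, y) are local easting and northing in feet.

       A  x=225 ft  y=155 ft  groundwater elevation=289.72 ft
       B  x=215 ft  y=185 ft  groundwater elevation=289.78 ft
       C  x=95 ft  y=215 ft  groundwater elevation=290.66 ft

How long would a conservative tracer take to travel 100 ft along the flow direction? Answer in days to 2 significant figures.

Three-point gradient (reference A): Δ to B = (-10, 30, +0.06), Δ to C = (-130, 60, +0.94).
∂h/∂x = -0.007455, ∂h/∂y = -0.0004848 (det = 3300).
|∇h| = √(-0.007455² + -0.0004848²) = 0.007471
Seepage velocity v = K·i/n = 320.0 × 0.007471 / 0.34 = 7.032 ft/day.
t = 100 / 7.032 = 14.22 days.

14 days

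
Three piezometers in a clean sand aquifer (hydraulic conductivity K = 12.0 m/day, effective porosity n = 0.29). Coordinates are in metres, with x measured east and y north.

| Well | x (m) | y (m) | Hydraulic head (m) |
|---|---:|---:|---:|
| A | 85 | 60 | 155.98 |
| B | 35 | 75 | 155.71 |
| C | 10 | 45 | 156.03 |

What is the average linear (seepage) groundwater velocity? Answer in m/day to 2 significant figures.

0.51 m/day

Differences from A: to B (Δx, Δy, Δh) = (-50, 15, -0.27); to C = (-75, -15, +0.05).
Determinant of the coordinate differences = (-50)·(-15) − (-75)·15 = 1875.
∂h/∂x = [(-0.27)·(-15) − (+0.05)·15] / 1875 = +0.001760
∂h/∂y = [(-50)·(+0.05) − (-75)·(-0.27)] / 1875 = -0.01213
|∇h| = √(0.001760² + -0.01213²) = 0.01226
Seepage velocity v = K·i/n = 12.0 × 0.01226 / 0.29 = 0.5073 m/day.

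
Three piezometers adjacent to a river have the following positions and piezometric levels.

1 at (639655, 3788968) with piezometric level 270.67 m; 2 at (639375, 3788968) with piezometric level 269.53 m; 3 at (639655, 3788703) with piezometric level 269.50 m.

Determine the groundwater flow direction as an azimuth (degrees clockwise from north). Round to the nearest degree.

223°

∂h/∂x = (269.53 − 270.67) / (639375 − 639655) = +0.004071
∂h/∂y = (269.50 − 270.67) / (3788703 − 3788968) = +0.004415
Flow direction (−∇h) has components (-0.004071 E, -0.004415 N).
Azimuth = atan2(E, N) = atan2(-0.004071, -0.004415) = 222.7° ≈ 223°.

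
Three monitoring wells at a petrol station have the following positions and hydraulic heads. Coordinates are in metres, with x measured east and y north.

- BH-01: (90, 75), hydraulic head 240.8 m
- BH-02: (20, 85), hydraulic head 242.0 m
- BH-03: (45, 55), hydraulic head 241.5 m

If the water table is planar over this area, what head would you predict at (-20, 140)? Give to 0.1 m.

Three-point gradient (reference BH-01): Δ to BH-02 = (-70, 10, +1.2), Δ to BH-03 = (-45, -20, +0.7).
∂h/∂x = -0.01676, ∂h/∂y = +0.002703 (det = 1850).
h(-20, 140) = 240.8 + (-0.01676)·(-110) + (+0.002703)·(65) = 240.8 +1.843 +0.176 = 242.819 m.

242.8 m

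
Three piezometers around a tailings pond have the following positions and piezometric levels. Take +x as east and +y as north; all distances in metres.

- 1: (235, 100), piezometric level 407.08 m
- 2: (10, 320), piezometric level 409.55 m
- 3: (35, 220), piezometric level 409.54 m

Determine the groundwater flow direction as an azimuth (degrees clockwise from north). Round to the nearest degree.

Three-point gradient (reference 1): Δ to 2 = (-225, 220, +2.47), Δ to 3 = (-200, 120, +2.46).
∂h/∂x = -0.01440, ∂h/∂y = -0.003500 (det = 17000).
Flow direction (−∇h) has components (+0.01440 E, +0.003500 N).
Azimuth = atan2(E, N) = atan2(+0.01440, +0.003500) = 76.3° ≈ 076°.

076°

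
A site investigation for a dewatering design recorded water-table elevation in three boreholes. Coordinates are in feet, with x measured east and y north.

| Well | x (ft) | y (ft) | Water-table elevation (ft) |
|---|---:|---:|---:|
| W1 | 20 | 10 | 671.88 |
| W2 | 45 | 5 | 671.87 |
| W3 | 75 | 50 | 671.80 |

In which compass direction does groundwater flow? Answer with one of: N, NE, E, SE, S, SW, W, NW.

NE

With h = a·x + b·y + c and W1 as origin, the differences give:
  25·a + (-5)·b = -0.01
  55·a + 40·b = -0.08
Eliminate b (×40 and ×(-5), subtract): 1275·a = -0.800 → a = ∂h/∂x = -0.0006275
Back-substitute: b = ∂h/∂y = -0.001137.
Flow = −∇h = (+0.0006275 east, +0.001137 north), which points northeast.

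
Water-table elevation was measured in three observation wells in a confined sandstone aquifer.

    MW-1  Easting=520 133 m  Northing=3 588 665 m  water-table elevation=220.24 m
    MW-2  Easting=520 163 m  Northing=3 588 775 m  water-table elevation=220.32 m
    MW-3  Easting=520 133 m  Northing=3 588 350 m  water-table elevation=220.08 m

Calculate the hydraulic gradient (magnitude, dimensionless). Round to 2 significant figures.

Taking MW-1 as reference: MW-2−MW-1 = (30, 110, +0.08); MW-3−MW-1 = (0, -315, -0.16).
Solve a·Δx + b·Δy = Δh: det = 30·(-315) − 0·110 = -9450.
∂h/∂x = [(+0.08)·(-315) − (-0.16)·110] / -9450 = +0.0008042
∂h/∂y = [30·(-0.16) − 0·(+0.08)] / -9450 = +0.0005079
|∇h| = √(0.0008042² + 0.0005079²) = 0.0009512

0.00095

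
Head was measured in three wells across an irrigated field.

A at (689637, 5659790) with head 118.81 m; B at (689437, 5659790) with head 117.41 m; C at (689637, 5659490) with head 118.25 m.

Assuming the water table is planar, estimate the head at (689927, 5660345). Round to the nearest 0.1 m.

∂h/∂x = (117.41 − 118.81) / (689437 − 689637) = +0.007000
∂h/∂y = (118.25 − 118.81) / (5659490 − 5659790) = +0.001867
h(689927, 5660345) = 118.81 + (+0.007000)·(290) + (+0.001867)·(555) = 118.81 +2.030 +1.036 = 121.876 m.

121.9 m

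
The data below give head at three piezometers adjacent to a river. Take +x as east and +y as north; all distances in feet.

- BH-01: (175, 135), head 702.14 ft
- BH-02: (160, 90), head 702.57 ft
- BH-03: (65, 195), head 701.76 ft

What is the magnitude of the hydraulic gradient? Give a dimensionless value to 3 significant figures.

With h = a·x + b·y + c and BH-01 as origin, the differences give:
  (-15)·a + (-45)·b = +0.43
  (-110)·a + 60·b = -0.38
Eliminate b (×60 and ×(-45), subtract): -5850·a = 8.700 → a = ∂h/∂x = -0.001487
Back-substitute: b = ∂h/∂y = -0.009060.
|∇h| = √(-0.001487² + -0.009060²) = 0.009181

0.00918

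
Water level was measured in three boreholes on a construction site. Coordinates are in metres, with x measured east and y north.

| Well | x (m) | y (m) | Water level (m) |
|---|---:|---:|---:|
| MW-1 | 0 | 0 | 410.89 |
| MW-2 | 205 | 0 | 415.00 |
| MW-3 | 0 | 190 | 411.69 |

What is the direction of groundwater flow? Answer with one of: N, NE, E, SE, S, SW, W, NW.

∂h/∂x = (415.00 − 410.89) / (205 − 0) = +0.02005
∂h/∂y = (411.69 − 410.89) / (190 − 0) = +0.004211
Flow = −∇h = (-0.02005 east, -0.004211 north), which points west.

W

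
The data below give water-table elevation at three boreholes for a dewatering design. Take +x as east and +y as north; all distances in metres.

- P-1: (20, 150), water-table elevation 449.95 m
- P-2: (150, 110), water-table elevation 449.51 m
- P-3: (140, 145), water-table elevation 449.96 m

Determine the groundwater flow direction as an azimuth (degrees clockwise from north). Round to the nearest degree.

183°

Differences from P-1: to P-2 (Δx, Δy, Δh) = (130, -40, -0.44); to P-3 = (120, -5, +0.01).
Determinant of the coordinate differences = 130·(-5) − 120·(-40) = 4150.
∂h/∂x = [(-0.44)·(-5) − (+0.01)·(-40)] / 4150 = +0.0006265
∂h/∂y = [130·(+0.01) − 120·(-0.44)] / 4150 = +0.01304
Flow direction (−∇h) has components (-0.0006265 E, -0.01304 N).
Azimuth = atan2(E, N) = atan2(-0.0006265, -0.01304) = 182.8° ≈ 183°.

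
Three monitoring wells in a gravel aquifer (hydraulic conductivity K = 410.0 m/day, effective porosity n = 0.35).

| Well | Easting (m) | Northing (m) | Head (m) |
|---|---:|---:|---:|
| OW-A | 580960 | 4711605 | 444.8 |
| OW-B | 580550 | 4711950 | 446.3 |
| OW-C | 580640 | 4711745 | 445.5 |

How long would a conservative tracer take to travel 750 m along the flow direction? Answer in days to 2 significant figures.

170 days

Differences from OW-A: to OW-B (Δx, Δy, Δh) = (-410, 345, +1.5); to OW-C = (-320, 140, +0.7).
Determinant of the coordinate differences = (-410)·140 − (-320)·345 = 53000.
∂h/∂x = [(+1.5)·140 − (+0.7)·345] / 53000 = -0.0005943
∂h/∂y = [(-410)·(+0.7) − (-320)·(+1.5)] / 53000 = +0.003642
|∇h| = √(-0.0005943² + 0.003642²) = 0.00369
Seepage velocity v = K·i/n = 410.0 × 0.00369 / 0.35 = 4.323 m/day.
t = 750 / 4.323 = 173.5 days.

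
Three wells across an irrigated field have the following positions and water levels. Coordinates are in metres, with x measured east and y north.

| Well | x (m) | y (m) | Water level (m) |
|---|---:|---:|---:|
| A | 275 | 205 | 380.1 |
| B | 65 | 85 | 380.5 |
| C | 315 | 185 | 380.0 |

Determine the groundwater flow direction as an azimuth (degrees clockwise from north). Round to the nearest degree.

With h = a·x + b·y + c and A as origin, the differences give:
  (-210)·a + (-120)·b = +0.4
  40·a + (-20)·b = -0.1
Eliminate b (×(-20) and ×(-120), subtract): 9000·a = -20.00 → a = ∂h/∂x = -0.002222
Back-substitute: b = ∂h/∂y = +0.0005556.
Flow direction (−∇h) has components (+0.002222 E, -0.0005556 N).
Azimuth = atan2(E, N) = atan2(+0.002222, -0.0005556) = 104.0° ≈ 104°.

104°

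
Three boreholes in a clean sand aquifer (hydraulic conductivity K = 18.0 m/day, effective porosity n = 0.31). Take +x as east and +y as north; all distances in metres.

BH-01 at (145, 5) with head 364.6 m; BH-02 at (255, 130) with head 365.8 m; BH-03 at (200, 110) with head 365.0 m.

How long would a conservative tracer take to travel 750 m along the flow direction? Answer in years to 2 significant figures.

Taking BH-01 as reference: BH-02−BH-01 = (110, 125, +1.2); BH-03−BH-01 = (55, 105, +0.4).
Determinant of the coordinate differences = 110·105 − 55·125 = 4675.
∂h/∂x = [(+1.2)·105 − (+0.4)·125] / 4675 = +0.01626
∂h/∂y = [110·(+0.4) − 55·(+1.2)] / 4675 = -0.004706
|∇h| = √(0.01626² + -0.004706²) = 0.01693
Seepage velocity v = K·i/n = 18.0 × 0.01693 / 0.31 = 0.983 m/day.
t = 750 / 0.983 = 763 days = 2.09 years.

2.1 years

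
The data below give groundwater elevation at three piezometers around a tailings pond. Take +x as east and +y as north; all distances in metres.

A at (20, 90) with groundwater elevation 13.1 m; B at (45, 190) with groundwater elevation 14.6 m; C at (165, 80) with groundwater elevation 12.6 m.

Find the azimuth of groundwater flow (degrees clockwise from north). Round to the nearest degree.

Taking A as reference: B−A = (25, 100, +1.5); C−A = (145, -10, -0.5).
Solve a·Δx + b·Δy = Δh: det = 25·(-10) − 145·100 = -14750.
∂h/∂x = [(+1.5)·(-10) − (-0.5)·100] / -14750 = -0.002373
∂h/∂y = [25·(-0.5) − 145·(+1.5)] / -14750 = +0.01559
Flow direction (−∇h) has components (+0.002373 E, -0.01559 N).
Azimuth = atan2(E, N) = atan2(+0.002373, -0.01559) = 171.3° ≈ 171°.

171°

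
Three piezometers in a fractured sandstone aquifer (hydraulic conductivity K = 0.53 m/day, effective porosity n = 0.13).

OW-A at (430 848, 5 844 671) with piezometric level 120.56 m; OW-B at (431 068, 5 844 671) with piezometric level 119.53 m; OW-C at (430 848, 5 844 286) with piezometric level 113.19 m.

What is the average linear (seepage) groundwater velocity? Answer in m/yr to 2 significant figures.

29 m/yr

∂h/∂x = (119.53 − 120.56) / (431068 − 430848) = -0.004682
∂h/∂y = (113.19 − 120.56) / (5844286 − 5844671) = +0.01914
|∇h| = √(-0.004682² + 0.01914²) = 0.0197
Seepage velocity v = K·i/n = 0.53 × 0.0197 / 0.13 = 0.08032 m/day = 29.34 m/yr.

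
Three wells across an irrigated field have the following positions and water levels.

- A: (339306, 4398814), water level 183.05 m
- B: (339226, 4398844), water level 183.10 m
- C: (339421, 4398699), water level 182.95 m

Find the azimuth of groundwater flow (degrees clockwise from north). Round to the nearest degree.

129°

Taking A as reference: B−A = (-80, 30, +0.05); C−A = (115, -115, -0.10).
Determinant of the coordinate differences = (-80)·(-115) − 115·30 = 5750.
∂h/∂x = [(+0.05)·(-115) − (-0.10)·30] / 5750 = -0.0004783
∂h/∂y = [(-80)·(-0.10) − 115·(+0.05)] / 5750 = +0.0003913
Flow direction (−∇h) has components (+0.0004783 E, -0.0003913 N).
Azimuth = atan2(E, N) = atan2(+0.0004783, -0.0003913) = 129.3° ≈ 129°.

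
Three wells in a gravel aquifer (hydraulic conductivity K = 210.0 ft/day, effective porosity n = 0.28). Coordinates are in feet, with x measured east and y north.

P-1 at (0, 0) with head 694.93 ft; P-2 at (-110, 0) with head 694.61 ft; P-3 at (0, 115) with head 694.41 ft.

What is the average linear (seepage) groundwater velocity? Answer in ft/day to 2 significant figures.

∂h/∂x = (694.61 − 694.93) / (-110 − 0) = +0.002909
∂h/∂y = (694.41 − 694.93) / (115 − 0) = -0.004522
|∇h| = √(0.002909² + -0.004522²) = 0.005377
Seepage velocity v = K·i/n = 210.0 × 0.005377 / 0.28 = 4.033 ft/day.

4.0 ft/day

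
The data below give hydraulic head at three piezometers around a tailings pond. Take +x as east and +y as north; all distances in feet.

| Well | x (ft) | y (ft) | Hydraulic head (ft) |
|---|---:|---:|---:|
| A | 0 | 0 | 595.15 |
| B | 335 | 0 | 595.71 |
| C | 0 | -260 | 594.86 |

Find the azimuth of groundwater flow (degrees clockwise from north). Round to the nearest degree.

∂h/∂x = (595.71 − 595.15) / (335 − 0) = +0.001672
∂h/∂y = (594.86 − 595.15) / (-260 − 0) = +0.001115
Flow direction (−∇h) has components (-0.001672 E, -0.001115 N).
Azimuth = atan2(E, N) = atan2(-0.001672, -0.001115) = 236.3° ≈ 236°.

236°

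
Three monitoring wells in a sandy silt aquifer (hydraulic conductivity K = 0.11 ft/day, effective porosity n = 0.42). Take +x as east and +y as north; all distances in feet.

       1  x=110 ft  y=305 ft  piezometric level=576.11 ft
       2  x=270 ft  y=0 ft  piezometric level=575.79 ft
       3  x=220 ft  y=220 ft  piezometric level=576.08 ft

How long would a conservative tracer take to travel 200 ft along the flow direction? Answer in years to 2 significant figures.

1200 years

Taking 1 as reference: 2−1 = (160, -305, -0.32); 3−1 = (110, -85, -0.03).
Solve a·Δx + b·Δy = Δh: det = 160·(-85) − 110·(-305) = 19950.
∂h/∂x = [(-0.32)·(-85) − (-0.03)·(-305)] / 19950 = +0.0009048
∂h/∂y = [160·(-0.03) − 110·(-0.32)] / 19950 = +0.001524
|∇h| = √(0.0009048² + 0.001524²) = 0.001772
Seepage velocity v = K·i/n = 0.11 × 0.001772 / 0.42 = 0.0004641 ft/day.
t = 200 / 0.0004641 = 4.309e+05 days = 1.18e+03 years.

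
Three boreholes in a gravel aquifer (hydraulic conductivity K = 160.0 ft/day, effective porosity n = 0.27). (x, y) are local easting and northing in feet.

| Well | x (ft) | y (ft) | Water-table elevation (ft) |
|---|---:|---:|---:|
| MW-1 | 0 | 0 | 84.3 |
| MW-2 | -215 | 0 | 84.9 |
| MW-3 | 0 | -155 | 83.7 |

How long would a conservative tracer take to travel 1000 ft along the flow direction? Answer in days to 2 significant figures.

350 days

∂h/∂x = (84.9 − 84.3) / (-215 − 0) = -0.002791
∂h/∂y = (83.7 − 84.3) / (-155 − 0) = +0.003871
|∇h| = √(-0.002791² + 0.003871²) = 0.004772
Seepage velocity v = K·i/n = 160.0 × 0.004772 / 0.27 = 2.828 ft/day.
t = 1000 / 2.828 = 353.6 days.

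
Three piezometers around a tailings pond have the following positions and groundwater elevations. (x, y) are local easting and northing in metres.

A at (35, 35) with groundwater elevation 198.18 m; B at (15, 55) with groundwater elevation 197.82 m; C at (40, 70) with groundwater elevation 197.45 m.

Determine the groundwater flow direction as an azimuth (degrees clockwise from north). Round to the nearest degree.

007°

Differences from A: to B (Δx, Δy, Δh) = (-20, 20, -0.36); to C = (5, 35, -0.73).
Solve a·Δx + b·Δy = Δh: det = (-20)·35 − 5·20 = -800.
∂h/∂x = [(-0.36)·35 − (-0.73)·20] / -800 = -0.002500
∂h/∂y = [(-20)·(-0.73) − 5·(-0.36)] / -800 = -0.02050
Flow direction (−∇h) has components (+0.002500 E, +0.02050 N).
Azimuth = atan2(E, N) = atan2(+0.002500, +0.02050) = 7.0° ≈ 007°.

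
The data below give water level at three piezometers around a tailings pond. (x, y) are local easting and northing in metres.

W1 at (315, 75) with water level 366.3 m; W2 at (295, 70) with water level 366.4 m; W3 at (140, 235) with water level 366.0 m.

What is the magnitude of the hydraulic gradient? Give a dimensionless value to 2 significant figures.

0.0068

Three-point gradient (reference W1): Δ to W2 = (-20, -5, +0.1), Δ to W3 = (-175, 160, -0.3).
∂h/∂x = -0.003558, ∂h/∂y = -0.005767 (det = -4075).
|∇h| = √(-0.003558² + -0.005767²) = 0.006776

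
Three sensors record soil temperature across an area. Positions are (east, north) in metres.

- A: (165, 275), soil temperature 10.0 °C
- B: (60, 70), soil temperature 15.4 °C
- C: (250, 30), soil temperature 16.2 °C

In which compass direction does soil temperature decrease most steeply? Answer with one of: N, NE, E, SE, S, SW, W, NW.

Taking A as reference: B−A = (-105, -205, +5.4); C−A = (85, -245, +6.2).
Determinant of the coordinate differences = (-105)·(-245) − 85·(-205) = 43150.
∂T/∂x = [(+5.4)·(-245) − (+6.2)·(-205)] / 43150 = -0.001205
∂T/∂y = [(-105)·(+6.2) − 85·(+5.4)] / 43150 = -0.02572
Steepest decrease is along −∇f = (+0.001205 E, +0.02572 N) → north.

N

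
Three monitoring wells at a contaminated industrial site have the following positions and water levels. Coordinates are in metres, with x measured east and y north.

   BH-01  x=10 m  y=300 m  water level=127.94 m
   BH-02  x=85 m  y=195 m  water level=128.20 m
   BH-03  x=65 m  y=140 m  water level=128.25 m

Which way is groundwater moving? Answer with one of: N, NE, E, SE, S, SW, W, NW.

Three-point gradient (reference BH-01): Δ to BH-02 = (75, -105, +0.26), Δ to BH-03 = (55, -160, +0.31).
∂h/∂x = +0.001454, ∂h/∂y = -0.001438 (det = -6225).
Flow = −∇h = (-0.001454 east, +0.001438 north), which points northwest.

NW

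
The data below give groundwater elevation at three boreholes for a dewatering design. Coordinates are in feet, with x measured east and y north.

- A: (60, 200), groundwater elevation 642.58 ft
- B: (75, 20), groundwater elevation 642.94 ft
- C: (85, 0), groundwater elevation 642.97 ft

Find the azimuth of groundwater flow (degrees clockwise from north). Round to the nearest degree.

Taking A as reference: B−A = (15, -180, +0.36); C−A = (25, -200, +0.39).
Solve a·Δx + b·Δy = Δh: det = 15·(-200) − 25·(-180) = 1500.
∂h/∂x = [(+0.36)·(-200) − (+0.39)·(-180)] / 1500 = -0.001200
∂h/∂y = [15·(+0.39) − 25·(+0.36)] / 1500 = -0.002100
Flow direction (−∇h) has components (+0.001200 E, +0.002100 N).
Azimuth = atan2(E, N) = atan2(+0.001200, +0.002100) = 29.7° ≈ 030°.

030°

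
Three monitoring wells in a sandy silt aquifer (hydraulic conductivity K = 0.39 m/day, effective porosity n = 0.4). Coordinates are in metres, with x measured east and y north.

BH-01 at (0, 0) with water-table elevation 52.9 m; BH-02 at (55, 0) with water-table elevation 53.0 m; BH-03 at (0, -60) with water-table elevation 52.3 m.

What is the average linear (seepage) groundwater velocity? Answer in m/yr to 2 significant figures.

∂h/∂x = (53.0 − 52.9) / (55 − 0) = +0.001818
∂h/∂y = (52.3 − 52.9) / (-60 − 0) = +0.01000
|∇h| = √(0.001818² + 0.01000²) = 0.01016
Seepage velocity v = K·i/n = 0.39 × 0.01016 / 0.4 = 0.009906 m/day = 3.618 m/yr.

3.6 m/yr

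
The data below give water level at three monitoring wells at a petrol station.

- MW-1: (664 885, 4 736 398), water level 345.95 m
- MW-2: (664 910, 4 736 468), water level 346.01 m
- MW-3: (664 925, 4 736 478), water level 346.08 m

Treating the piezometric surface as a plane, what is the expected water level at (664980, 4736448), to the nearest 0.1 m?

With h = a·x + b·y + c and MW-1 as origin, the differences give:
  25·a + 70·b = +0.06
  40·a + 80·b = +0.13
Eliminate b (×80 and ×70, subtract): -800·a = -4.300 → a = ∂h/∂x = +0.005375
Back-substitute: b = ∂h/∂y = -0.001062.
h(664980, 4736448) = 345.95 + (+0.005375)·(95) + (-0.001062)·(50) = 345.95 +0.511 -0.053 = 346.408 m.

346.4 m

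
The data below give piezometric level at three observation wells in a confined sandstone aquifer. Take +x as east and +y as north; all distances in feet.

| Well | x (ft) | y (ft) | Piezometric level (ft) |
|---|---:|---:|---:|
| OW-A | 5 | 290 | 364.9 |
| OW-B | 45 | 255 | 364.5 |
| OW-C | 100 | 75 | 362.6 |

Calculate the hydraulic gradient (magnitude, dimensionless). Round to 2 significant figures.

0.010

Differences from OW-A: to OW-B (Δx, Δy, Δh) = (40, -35, -0.4); to OW-C = (95, -215, -2.3).
Determinant of the coordinate differences = 40·(-215) − 95·(-35) = -5275.
∂h/∂x = [(-0.4)·(-215) − (-2.3)·(-35)] / -5275 = -0.001043
∂h/∂y = [40·(-2.3) − 95·(-0.4)] / -5275 = +0.01024
|∇h| = √(-0.001043² + 0.01024²) = 0.01029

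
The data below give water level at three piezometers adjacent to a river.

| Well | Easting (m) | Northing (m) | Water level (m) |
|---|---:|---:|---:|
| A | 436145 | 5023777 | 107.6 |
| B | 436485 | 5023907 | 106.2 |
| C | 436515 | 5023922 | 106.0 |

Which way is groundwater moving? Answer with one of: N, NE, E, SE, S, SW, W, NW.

With h = a·x + b·y + c and A as origin, the differences give:
  340·a + 130·b = -1.4
  370·a + 145·b = -1.6
Eliminate b (×145 and ×130, subtract): 1200·a = 5.00 → a = ∂h/∂x = +0.004167
Back-substitute: b = ∂h/∂y = -0.02167.
Flow = −∇h = (-0.004167 east, +0.02167 north), which points north.

N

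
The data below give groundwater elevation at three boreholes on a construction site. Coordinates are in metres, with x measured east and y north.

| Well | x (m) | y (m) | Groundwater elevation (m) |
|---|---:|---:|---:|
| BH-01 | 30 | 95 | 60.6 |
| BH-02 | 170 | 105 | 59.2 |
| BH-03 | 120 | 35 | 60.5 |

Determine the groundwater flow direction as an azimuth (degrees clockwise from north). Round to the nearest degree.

Differences from BH-01: to BH-02 (Δx, Δy, Δh) = (140, 10, -1.4); to BH-03 = (90, -60, -0.1).
Determinant of the coordinate differences = 140·(-60) − 90·10 = -9300.
∂h/∂x = [(-1.4)·(-60) − (-0.1)·10] / -9300 = -0.009140
∂h/∂y = [140·(-0.1) − 90·(-1.4)] / -9300 = -0.01204
Flow direction (−∇h) has components (+0.009140 E, +0.01204 N).
Azimuth = atan2(E, N) = atan2(+0.009140, +0.01204) = 37.2° ≈ 037°.

037°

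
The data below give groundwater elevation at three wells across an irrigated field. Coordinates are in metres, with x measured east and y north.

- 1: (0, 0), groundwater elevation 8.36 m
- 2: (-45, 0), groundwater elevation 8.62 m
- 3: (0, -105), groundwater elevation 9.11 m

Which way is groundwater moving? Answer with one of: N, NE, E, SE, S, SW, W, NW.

NE

∂h/∂x = (8.62 − 8.36) / (-45 − 0) = -0.005778
∂h/∂y = (9.11 − 8.36) / (-105 − 0) = -0.007143
Flow = −∇h = (+0.005778 east, +0.007143 north), which points northeast.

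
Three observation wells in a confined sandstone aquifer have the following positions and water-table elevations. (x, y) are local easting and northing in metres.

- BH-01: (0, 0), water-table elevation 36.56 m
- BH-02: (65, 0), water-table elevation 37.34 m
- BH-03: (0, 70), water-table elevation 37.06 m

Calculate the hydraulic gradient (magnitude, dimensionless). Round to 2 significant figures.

∂h/∂x = (37.34 − 36.56) / (65 − 0) = +0.01200
∂h/∂y = (37.06 − 36.56) / (70 − 0) = +0.007143
|∇h| = √(0.01200² + 0.007143²) = 0.01397

0.014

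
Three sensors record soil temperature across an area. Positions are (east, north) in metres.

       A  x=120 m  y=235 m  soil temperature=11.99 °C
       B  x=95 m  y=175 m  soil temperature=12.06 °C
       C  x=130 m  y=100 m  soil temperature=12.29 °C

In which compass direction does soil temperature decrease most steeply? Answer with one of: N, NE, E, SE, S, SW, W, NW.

Differences from A: to B (Δx, Δy, Δh) = (-25, -60, +0.07); to C = (10, -135, +0.30).
Determinant of the coordinate differences = (-25)·(-135) − 10·(-60) = 3975.
∂T/∂x = [(+0.07)·(-135) − (+0.30)·(-60)] / 3975 = +0.002151
∂T/∂y = [(-25)·(+0.30) − 10·(+0.07)] / 3975 = -0.002063
Steepest decrease is along −∇f = (-0.002151 E, +0.002063 N) → northwest.

NW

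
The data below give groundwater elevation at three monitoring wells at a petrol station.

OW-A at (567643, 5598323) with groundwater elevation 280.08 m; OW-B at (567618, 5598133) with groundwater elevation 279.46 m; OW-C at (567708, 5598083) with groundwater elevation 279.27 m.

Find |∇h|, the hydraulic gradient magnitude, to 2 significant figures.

Three-point gradient (reference OW-A): Δ to OW-B = (-25, -190, -0.62), Δ to OW-C = (65, -240, -0.81).
∂h/∂x = -0.0002779, ∂h/∂y = +0.003300 (det = 18350).
|∇h| = √(-0.0002779² + 0.003300²) = 0.003312

0.0033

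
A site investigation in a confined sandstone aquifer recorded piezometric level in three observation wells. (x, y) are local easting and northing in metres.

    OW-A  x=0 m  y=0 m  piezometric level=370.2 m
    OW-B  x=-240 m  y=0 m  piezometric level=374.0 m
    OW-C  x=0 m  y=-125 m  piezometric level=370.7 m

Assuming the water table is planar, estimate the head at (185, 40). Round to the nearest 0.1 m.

∂h/∂x = (374.0 − 370.2) / (-240 − 0) = -0.01583
∂h/∂y = (370.7 − 370.2) / (-125 − 0) = -0.004000
h(185, 40) = 370.2 + (-0.01583)·(185) + (-0.004000)·(40) = 370.2 -2.929 -0.160 = 367.111 m.

367.1 m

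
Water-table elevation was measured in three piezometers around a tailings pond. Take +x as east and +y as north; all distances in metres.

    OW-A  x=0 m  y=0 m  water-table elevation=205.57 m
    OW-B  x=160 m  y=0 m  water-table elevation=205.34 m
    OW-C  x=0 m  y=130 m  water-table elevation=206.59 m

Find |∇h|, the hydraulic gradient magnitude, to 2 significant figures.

∂h/∂x = (205.34 − 205.57) / (160 − 0) = -0.001437
∂h/∂y = (206.59 − 205.57) / (130 − 0) = +0.007846
|∇h| = √(-0.001437² + 0.007846²) = 0.007977

0.0080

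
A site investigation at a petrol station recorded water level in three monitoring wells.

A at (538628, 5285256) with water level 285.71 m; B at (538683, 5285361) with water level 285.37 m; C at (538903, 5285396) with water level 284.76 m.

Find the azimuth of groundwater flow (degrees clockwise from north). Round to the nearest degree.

Three-point gradient (reference A): Δ to B = (55, 105, -0.34), Δ to C = (275, 140, -0.95).
∂h/∂x = -0.002463, ∂h/∂y = -0.001948 (det = -21175).
Flow direction (−∇h) has components (+0.002463 E, +0.001948 N).
Azimuth = atan2(E, N) = atan2(+0.002463, +0.001948) = 51.7° ≈ 052°.

052°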